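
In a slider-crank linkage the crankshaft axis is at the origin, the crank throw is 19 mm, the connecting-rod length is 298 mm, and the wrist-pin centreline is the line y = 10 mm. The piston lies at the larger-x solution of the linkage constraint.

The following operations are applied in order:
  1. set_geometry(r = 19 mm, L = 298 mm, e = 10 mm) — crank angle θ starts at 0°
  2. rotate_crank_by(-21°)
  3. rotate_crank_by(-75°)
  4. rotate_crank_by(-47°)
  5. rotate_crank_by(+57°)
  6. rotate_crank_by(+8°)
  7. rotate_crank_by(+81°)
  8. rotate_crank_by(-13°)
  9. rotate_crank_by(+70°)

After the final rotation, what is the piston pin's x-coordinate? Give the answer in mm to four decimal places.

307.4301

set_geometry: r = 19 mm, L = 298 mm, e = 10 mm; θ ← 0°
rotate_crank_by(-21°): θ ← 0° -21° = -21°
rotate_crank_by(-75°): θ ← -21° -75° = -96°
rotate_crank_by(-47°): θ ← -96° -47° = -143°
rotate_crank_by(+57°): θ ← -143° +57° = -86°
rotate_crank_by(+8°): θ ← -86° +8° = -78°
rotate_crank_by(+81°): θ ← -78° +81° = 3°
rotate_crank_by(-13°): θ ← 3° -13° = -10°
rotate_crank_by(+70°): θ ← -10° +70° = 60°
crank pin P = (r cos θ, r sin θ) = (9.500000, 16.454483)
h = r sin θ − e = 16.454483 − 10 = 6.454483
x = r cos θ + √(L² − h²) = 9.500000 + √(88804.0 − 41.6603) = 9.500000 + 297.930092 = 307.430092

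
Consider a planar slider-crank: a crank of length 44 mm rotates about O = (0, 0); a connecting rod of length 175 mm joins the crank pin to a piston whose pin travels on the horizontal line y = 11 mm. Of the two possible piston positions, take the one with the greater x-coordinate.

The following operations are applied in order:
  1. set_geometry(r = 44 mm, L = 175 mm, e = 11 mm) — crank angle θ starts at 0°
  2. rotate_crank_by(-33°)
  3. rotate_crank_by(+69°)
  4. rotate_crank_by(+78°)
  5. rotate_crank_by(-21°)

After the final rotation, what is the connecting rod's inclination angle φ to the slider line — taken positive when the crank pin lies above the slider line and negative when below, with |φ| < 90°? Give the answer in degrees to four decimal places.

10.8493

set_geometry: r = 44 mm, L = 175 mm, e = 11 mm; θ ← 0°
rotate_crank_by(-33°): θ ← 0° -33° = -33°
rotate_crank_by(+69°): θ ← -33° +69° = 36°
rotate_crank_by(+78°): θ ← 36° +78° = 114°
rotate_crank_by(-21°): θ ← 114° -21° = 93°
crank pin P = (r cos θ, r sin θ) = (-2.302782, 43.939700)
h = r sin θ − e = 43.939700 − 11 = 32.939700
sin φ = h / L = 32.939700 / 175 = 0.18822685
φ = arcsin(0.18822685) = 10.849324°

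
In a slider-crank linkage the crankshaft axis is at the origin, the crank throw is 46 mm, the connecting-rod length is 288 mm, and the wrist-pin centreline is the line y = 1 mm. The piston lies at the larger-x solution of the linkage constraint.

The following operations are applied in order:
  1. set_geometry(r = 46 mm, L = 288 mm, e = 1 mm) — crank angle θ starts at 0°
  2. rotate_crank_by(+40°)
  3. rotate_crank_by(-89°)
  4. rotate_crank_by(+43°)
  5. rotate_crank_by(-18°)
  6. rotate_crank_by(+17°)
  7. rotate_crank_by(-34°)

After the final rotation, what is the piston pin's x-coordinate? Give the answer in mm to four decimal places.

321.0240

set_geometry: r = 46 mm, L = 288 mm, e = 1 mm; θ ← 0°
rotate_crank_by(+40°): θ ← 0° +40° = 40°
rotate_crank_by(-89°): θ ← 40° -89° = -49°
rotate_crank_by(+43°): θ ← -49° +43° = -6°
rotate_crank_by(-18°): θ ← -6° -18° = -24°
rotate_crank_by(+17°): θ ← -24° +17° = -7°
rotate_crank_by(-34°): θ ← -7° -34° = -41°
crank pin P = (r cos θ, r sin θ) = (34.716641, -30.178715)
h = r sin θ − e = -30.178715 − 1 = -31.178715
x = r cos θ + √(L² − h²) = 34.716641 + √(82944.0 − 972.1123) = 34.716641 + 286.307331 = 321.023972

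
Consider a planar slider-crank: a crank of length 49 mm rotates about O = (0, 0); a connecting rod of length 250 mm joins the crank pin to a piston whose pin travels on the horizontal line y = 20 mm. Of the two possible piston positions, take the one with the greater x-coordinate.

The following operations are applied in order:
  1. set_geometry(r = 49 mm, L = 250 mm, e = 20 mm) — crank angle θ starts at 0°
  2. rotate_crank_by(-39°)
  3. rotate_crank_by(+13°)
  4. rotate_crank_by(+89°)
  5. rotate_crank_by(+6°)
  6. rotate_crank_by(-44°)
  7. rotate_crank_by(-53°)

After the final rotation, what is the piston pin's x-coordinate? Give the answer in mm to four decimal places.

289.5380

set_geometry: r = 49 mm, L = 250 mm, e = 20 mm; θ ← 0°
rotate_crank_by(-39°): θ ← 0° -39° = -39°
rotate_crank_by(+13°): θ ← -39° +13° = -26°
rotate_crank_by(+89°): θ ← -26° +89° = 63°
rotate_crank_by(+6°): θ ← 63° +6° = 69°
rotate_crank_by(-44°): θ ← 69° -44° = 25°
rotate_crank_by(-53°): θ ← 25° -53° = -28°
crank pin P = (r cos θ, r sin θ) = (43.264432, -23.004107)
h = r sin θ − e = -23.004107 − 20 = -43.004107
x = r cos θ + √(L² − h²) = 43.264432 + √(62500.0 − 1849.3532) = 43.264432 + 246.273520 = 289.537952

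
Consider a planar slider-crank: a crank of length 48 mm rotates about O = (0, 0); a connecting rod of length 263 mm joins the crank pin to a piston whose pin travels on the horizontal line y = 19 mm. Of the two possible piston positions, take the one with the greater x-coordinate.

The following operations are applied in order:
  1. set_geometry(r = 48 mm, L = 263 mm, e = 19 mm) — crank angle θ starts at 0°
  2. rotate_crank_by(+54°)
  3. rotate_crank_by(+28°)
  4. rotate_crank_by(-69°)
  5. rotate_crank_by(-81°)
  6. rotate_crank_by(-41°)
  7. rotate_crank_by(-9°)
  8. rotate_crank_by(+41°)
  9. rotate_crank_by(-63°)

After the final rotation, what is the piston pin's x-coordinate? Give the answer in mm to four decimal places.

set_geometry: r = 48 mm, L = 263 mm, e = 19 mm; θ ← 0°
rotate_crank_by(+54°): θ ← 0° +54° = 54°
rotate_crank_by(+28°): θ ← 54° +28° = 82°
rotate_crank_by(-69°): θ ← 82° -69° = 13°
rotate_crank_by(-81°): θ ← 13° -81° = -68°
rotate_crank_by(-41°): θ ← -68° -41° = -109°
rotate_crank_by(-9°): θ ← -109° -9° = -118°
rotate_crank_by(+41°): θ ← -118° +41° = -77°
rotate_crank_by(-63°): θ ← -77° -63° = -140°
crank pin P = (r cos θ, r sin θ) = (-36.770133, -30.853805)
h = r sin θ − e = -30.853805 − 19 = -49.853805
x = r cos θ + √(L² − h²) = -36.770133 + √(69169.0 − 2485.4019) = -36.770133 + 258.231675 = 221.461542

221.4615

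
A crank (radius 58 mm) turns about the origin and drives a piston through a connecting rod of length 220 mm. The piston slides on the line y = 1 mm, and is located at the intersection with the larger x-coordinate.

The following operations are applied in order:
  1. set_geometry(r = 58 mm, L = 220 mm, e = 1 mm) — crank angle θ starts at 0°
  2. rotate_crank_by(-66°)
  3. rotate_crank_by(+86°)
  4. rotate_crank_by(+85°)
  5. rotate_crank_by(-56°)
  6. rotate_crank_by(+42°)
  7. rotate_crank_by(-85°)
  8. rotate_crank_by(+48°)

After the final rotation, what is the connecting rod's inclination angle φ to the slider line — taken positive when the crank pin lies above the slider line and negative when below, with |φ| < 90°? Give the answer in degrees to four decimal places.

12.0486

set_geometry: r = 58 mm, L = 220 mm, e = 1 mm; θ ← 0°
rotate_crank_by(-66°): θ ← 0° -66° = -66°
rotate_crank_by(+86°): θ ← -66° +86° = 20°
rotate_crank_by(+85°): θ ← 20° +85° = 105°
rotate_crank_by(-56°): θ ← 105° -56° = 49°
rotate_crank_by(+42°): θ ← 49° +42° = 91°
rotate_crank_by(-85°): θ ← 91° -85° = 6°
rotate_crank_by(+48°): θ ← 6° +48° = 54°
crank pin P = (r cos θ, r sin θ) = (34.091545, 46.922986)
h = r sin θ − e = 46.922986 − 1 = 45.922986
sin φ = h / L = 45.922986 / 220 = 0.20874084
φ = arcsin(0.20874084) = 12.048573°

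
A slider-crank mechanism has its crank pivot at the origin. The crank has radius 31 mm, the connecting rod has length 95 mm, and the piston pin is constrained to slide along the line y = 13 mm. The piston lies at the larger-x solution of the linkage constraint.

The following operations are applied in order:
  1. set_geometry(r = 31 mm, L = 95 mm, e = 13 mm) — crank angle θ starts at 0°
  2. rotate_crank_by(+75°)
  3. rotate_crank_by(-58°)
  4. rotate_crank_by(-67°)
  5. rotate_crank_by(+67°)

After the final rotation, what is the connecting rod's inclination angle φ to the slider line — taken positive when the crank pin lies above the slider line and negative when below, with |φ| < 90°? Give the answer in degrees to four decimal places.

set_geometry: r = 31 mm, L = 95 mm, e = 13 mm; θ ← 0°
rotate_crank_by(+75°): θ ← 0° +75° = 75°
rotate_crank_by(-58°): θ ← 75° -58° = 17°
rotate_crank_by(-67°): θ ← 17° -67° = -50°
rotate_crank_by(+67°): θ ← -50° +67° = 17°
crank pin P = (r cos θ, r sin θ) = (29.645447, 9.063523)
h = r sin θ − e = 9.063523 − 13 = -3.936477
sin φ = h / L = -3.936477 / 95 = -0.04143660
φ = arcsin(-0.04143660) = -2.374822°

-2.3748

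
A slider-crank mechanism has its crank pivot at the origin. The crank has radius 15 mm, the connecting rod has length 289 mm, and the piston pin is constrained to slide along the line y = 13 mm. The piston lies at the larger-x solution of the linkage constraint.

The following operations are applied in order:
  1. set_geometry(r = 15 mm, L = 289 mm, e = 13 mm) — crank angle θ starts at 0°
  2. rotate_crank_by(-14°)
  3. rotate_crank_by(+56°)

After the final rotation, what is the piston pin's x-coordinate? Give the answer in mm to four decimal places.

set_geometry: r = 15 mm, L = 289 mm, e = 13 mm; θ ← 0°
rotate_crank_by(-14°): θ ← 0° -14° = -14°
rotate_crank_by(+56°): θ ← -14° +56° = 42°
crank pin P = (r cos θ, r sin θ) = (11.147172, 10.036959)
h = r sin θ − e = 10.036959 − 13 = -2.963041
x = r cos θ + √(L² − h²) = 11.147172 + √(83521.0 − 8.7796) = 11.147172 + 288.984810 = 300.131982

300.1320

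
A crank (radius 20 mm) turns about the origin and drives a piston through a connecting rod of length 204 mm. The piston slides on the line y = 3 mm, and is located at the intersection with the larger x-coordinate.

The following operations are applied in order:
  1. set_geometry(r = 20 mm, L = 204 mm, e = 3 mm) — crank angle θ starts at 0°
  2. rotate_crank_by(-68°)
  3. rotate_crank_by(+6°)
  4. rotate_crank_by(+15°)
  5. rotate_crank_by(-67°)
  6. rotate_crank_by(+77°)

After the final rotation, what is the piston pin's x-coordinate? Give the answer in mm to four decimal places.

set_geometry: r = 20 mm, L = 204 mm, e = 3 mm; θ ← 0°
rotate_crank_by(-68°): θ ← 0° -68° = -68°
rotate_crank_by(+6°): θ ← -68° +6° = -62°
rotate_crank_by(+15°): θ ← -62° +15° = -47°
rotate_crank_by(-67°): θ ← -47° -67° = -114°
rotate_crank_by(+77°): θ ← -114° +77° = -37°
crank pin P = (r cos θ, r sin θ) = (15.972710, -12.036300)
h = r sin θ − e = -12.036300 − 3 = -15.036300
x = r cos θ + √(L² − h²) = 15.972710 + √(41616.0 − 226.0903) = 15.972710 + 203.445102 = 219.417813

219.4178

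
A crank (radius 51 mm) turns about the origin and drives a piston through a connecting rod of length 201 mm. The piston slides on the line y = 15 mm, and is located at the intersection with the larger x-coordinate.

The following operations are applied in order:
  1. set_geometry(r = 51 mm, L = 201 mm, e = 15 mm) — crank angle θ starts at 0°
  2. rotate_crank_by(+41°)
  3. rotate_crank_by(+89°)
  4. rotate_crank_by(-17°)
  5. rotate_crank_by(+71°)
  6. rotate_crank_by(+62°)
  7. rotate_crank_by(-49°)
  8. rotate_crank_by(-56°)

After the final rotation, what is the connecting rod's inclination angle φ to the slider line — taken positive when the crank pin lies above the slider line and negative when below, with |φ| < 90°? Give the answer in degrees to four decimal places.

4.8790

set_geometry: r = 51 mm, L = 201 mm, e = 15 mm; θ ← 0°
rotate_crank_by(+41°): θ ← 0° +41° = 41°
rotate_crank_by(+89°): θ ← 41° +89° = 130°
rotate_crank_by(-17°): θ ← 130° -17° = 113°
rotate_crank_by(+71°): θ ← 113° +71° = 184°
rotate_crank_by(+62°): θ ← 184° +62° = 246°
rotate_crank_by(-49°): θ ← 246° -49° = 197°
rotate_crank_by(-56°): θ ← 197° -56° = 141°
crank pin P = (r cos θ, r sin θ) = (-39.634444, 32.095340)
h = r sin θ − e = 32.095340 − 15 = 17.095340
sin φ = h / L = 17.095340 / 201 = 0.08505144
φ = arcsin(0.08505144) = 4.878983°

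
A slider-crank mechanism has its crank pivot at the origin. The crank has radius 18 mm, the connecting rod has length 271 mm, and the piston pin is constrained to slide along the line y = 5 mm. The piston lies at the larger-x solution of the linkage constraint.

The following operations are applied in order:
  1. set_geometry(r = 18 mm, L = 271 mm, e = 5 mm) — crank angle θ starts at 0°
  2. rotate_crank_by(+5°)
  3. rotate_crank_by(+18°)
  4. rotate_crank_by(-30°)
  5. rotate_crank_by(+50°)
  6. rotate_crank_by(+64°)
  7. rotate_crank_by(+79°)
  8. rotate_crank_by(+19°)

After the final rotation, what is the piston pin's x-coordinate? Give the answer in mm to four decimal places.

254.3931

set_geometry: r = 18 mm, L = 271 mm, e = 5 mm; θ ← 0°
rotate_crank_by(+5°): θ ← 0° +5° = 5°
rotate_crank_by(+18°): θ ← 5° +18° = 23°
rotate_crank_by(-30°): θ ← 23° -30° = -7°
rotate_crank_by(+50°): θ ← -7° +50° = 43°
rotate_crank_by(+64°): θ ← 43° +64° = 107°
rotate_crank_by(+79°): θ ← 107° +79° = 186°
rotate_crank_by(+19°): θ ← 186° +19° = 205°
crank pin P = (r cos θ, r sin θ) = (-16.313540, -7.607129)
h = r sin θ − e = -7.607129 − 5 = -12.607129
x = r cos θ + √(L² − h²) = -16.313540 + √(73441.0 − 158.9397) = -16.313540 + 270.706594 = 254.393054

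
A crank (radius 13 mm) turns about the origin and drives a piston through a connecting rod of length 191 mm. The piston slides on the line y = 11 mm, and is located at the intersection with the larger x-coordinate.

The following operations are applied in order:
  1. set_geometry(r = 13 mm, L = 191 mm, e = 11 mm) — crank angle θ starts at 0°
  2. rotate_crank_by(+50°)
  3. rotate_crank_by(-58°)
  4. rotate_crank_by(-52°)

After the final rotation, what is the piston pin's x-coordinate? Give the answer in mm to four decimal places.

set_geometry: r = 13 mm, L = 191 mm, e = 11 mm; θ ← 0°
rotate_crank_by(+50°): θ ← 0° +50° = 50°
rotate_crank_by(-58°): θ ← 50° -58° = -8°
rotate_crank_by(-52°): θ ← -8° -52° = -60°
crank pin P = (r cos θ, r sin θ) = (6.500000, -11.258330)
h = r sin θ − e = -11.258330 − 11 = -22.258330
x = r cos θ + √(L² − h²) = 6.500000 + √(36481.0 − 495.4333) = 6.500000 + 189.698621 = 196.198621

196.1986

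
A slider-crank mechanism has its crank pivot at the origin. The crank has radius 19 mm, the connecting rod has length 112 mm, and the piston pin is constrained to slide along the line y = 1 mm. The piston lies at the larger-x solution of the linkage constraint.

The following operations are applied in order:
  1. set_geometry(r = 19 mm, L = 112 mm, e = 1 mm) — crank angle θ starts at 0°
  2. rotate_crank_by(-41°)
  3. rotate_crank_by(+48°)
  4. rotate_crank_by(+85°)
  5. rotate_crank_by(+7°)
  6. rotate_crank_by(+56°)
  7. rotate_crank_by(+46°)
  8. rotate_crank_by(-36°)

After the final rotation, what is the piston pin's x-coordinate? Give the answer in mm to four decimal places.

93.5789

set_geometry: r = 19 mm, L = 112 mm, e = 1 mm; θ ← 0°
rotate_crank_by(-41°): θ ← 0° -41° = -41°
rotate_crank_by(+48°): θ ← -41° +48° = 7°
rotate_crank_by(+85°): θ ← 7° +85° = 92°
rotate_crank_by(+7°): θ ← 92° +7° = 99°
rotate_crank_by(+56°): θ ← 99° +56° = 155°
rotate_crank_by(+46°): θ ← 155° +46° = 201°
rotate_crank_by(-36°): θ ← 201° -36° = 165°
crank pin P = (r cos θ, r sin θ) = (-18.352591, 4.917562)
h = r sin θ − e = 4.917562 − 1 = 3.917562
x = r cos θ + √(L² − h²) = -18.352591 + √(12544.0 − 15.3473) = -18.352591 + 111.931464 = 93.578874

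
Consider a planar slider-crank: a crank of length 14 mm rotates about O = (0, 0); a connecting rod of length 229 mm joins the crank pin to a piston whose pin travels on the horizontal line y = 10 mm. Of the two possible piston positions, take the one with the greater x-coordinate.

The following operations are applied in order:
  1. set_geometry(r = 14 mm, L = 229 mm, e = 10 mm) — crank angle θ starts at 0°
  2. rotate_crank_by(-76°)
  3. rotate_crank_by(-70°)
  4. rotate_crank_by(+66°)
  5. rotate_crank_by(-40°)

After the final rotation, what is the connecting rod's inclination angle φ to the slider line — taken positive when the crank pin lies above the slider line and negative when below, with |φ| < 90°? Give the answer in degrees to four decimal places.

set_geometry: r = 14 mm, L = 229 mm, e = 10 mm; θ ← 0°
rotate_crank_by(-76°): θ ← 0° -76° = -76°
rotate_crank_by(-70°): θ ← -76° -70° = -146°
rotate_crank_by(+66°): θ ← -146° +66° = -80°
rotate_crank_by(-40°): θ ← -80° -40° = -120°
crank pin P = (r cos θ, r sin θ) = (-7.000000, -12.124356)
h = r sin θ − e = -12.124356 − 10 = -22.124356
sin φ = h / L = -22.124356 / 229 = -0.09661291
φ = arcsin(-0.09661291) = -5.544160°

-5.5442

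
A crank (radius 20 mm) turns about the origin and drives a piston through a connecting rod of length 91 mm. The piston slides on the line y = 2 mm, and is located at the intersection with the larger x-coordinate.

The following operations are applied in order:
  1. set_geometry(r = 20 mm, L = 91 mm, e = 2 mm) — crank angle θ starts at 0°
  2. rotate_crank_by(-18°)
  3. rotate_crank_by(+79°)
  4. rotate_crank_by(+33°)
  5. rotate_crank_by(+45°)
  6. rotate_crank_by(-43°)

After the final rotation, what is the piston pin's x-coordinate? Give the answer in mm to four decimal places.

set_geometry: r = 20 mm, L = 91 mm, e = 2 mm; θ ← 0°
rotate_crank_by(-18°): θ ← 0° -18° = -18°
rotate_crank_by(+79°): θ ← -18° +79° = 61°
rotate_crank_by(+33°): θ ← 61° +33° = 94°
rotate_crank_by(+45°): θ ← 94° +45° = 139°
rotate_crank_by(-43°): θ ← 139° -43° = 96°
crank pin P = (r cos θ, r sin θ) = (-2.090569, 19.890438)
h = r sin θ − e = 19.890438 − 2 = 17.890438
x = r cos θ + √(L² − h²) = -2.090569 + √(8281.0 − 320.0678) = -2.090569 + 89.224056 = 87.133487

87.1335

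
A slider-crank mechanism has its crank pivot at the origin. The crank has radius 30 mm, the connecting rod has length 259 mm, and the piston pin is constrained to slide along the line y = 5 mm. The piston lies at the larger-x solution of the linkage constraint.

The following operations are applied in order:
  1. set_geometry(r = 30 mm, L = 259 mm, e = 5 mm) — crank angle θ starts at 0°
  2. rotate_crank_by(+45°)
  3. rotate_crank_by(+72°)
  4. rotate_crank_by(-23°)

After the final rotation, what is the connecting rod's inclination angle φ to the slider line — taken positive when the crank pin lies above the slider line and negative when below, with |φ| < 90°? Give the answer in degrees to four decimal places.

set_geometry: r = 30 mm, L = 259 mm, e = 5 mm; θ ← 0°
rotate_crank_by(+45°): θ ← 0° +45° = 45°
rotate_crank_by(+72°): θ ← 45° +72° = 117°
rotate_crank_by(-23°): θ ← 117° -23° = 94°
crank pin P = (r cos θ, r sin θ) = (-2.092694, 29.926922)
h = r sin θ − e = 29.926922 − 5 = 24.926922
sin φ = h / L = 24.926922 / 259 = 0.09624294
φ = arcsin(0.09624294) = 5.522863°

5.5229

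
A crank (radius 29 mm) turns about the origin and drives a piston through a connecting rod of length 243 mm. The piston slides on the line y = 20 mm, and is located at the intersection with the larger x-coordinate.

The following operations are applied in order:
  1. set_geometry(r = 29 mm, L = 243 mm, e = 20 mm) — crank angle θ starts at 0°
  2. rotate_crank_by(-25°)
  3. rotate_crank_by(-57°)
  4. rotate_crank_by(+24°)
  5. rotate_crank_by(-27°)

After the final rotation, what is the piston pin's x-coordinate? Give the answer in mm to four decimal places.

240.5586

set_geometry: r = 29 mm, L = 243 mm, e = 20 mm; θ ← 0°
rotate_crank_by(-25°): θ ← 0° -25° = -25°
rotate_crank_by(-57°): θ ← -25° -57° = -82°
rotate_crank_by(+24°): θ ← -82° +24° = -58°
rotate_crank_by(-27°): θ ← -58° -27° = -85°
crank pin P = (r cos θ, r sin θ) = (2.527517, -28.889646)
h = r sin θ − e = -28.889646 − 20 = -48.889646
x = r cos θ + √(L² − h²) = 2.527517 + √(59049.0 − 2390.1975) = 2.527517 + 238.031096 = 240.558612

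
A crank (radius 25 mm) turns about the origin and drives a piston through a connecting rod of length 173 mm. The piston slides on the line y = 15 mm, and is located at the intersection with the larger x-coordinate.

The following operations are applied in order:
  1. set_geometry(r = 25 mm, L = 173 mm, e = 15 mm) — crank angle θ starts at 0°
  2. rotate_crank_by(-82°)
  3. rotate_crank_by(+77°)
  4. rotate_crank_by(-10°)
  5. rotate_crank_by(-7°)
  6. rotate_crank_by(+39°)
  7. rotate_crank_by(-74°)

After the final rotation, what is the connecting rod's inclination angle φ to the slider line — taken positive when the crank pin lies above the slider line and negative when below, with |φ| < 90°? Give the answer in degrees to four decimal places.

-11.9993

set_geometry: r = 25 mm, L = 173 mm, e = 15 mm; θ ← 0°
rotate_crank_by(-82°): θ ← 0° -82° = -82°
rotate_crank_by(+77°): θ ← -82° +77° = -5°
rotate_crank_by(-10°): θ ← -5° -10° = -15°
rotate_crank_by(-7°): θ ← -15° -7° = -22°
rotate_crank_by(+39°): θ ← -22° +39° = 17°
rotate_crank_by(-74°): θ ← 17° -74° = -57°
crank pin P = (r cos θ, r sin θ) = (13.615976, -20.966764)
h = r sin θ − e = -20.966764 − 15 = -35.966764
sin φ = h / L = -35.966764 / 173 = -0.20790037
φ = arcsin(-0.20790037) = -11.999337°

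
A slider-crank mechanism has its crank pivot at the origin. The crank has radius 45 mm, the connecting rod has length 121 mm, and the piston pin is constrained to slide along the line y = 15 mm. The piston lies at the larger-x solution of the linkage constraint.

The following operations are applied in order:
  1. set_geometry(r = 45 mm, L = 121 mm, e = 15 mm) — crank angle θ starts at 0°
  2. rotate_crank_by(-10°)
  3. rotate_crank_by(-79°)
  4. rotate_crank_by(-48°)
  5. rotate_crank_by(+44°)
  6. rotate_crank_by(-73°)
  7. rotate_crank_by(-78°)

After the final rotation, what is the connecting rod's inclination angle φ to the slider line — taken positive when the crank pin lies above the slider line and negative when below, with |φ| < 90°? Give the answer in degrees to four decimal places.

set_geometry: r = 45 mm, L = 121 mm, e = 15 mm; θ ← 0°
rotate_crank_by(-10°): θ ← 0° -10° = -10°
rotate_crank_by(-79°): θ ← -10° -79° = -89°
rotate_crank_by(-48°): θ ← -89° -48° = -137°
rotate_crank_by(+44°): θ ← -137° +44° = -93°
rotate_crank_by(-73°): θ ← -93° -73° = -166°
rotate_crank_by(-78°): θ ← -166° -78° = -244°
crank pin P = (r cos θ, r sin θ) = (-19.726702, 40.445732)
h = r sin θ − e = 40.445732 − 15 = 25.445732
sin φ = h / L = 25.445732 / 121 = 0.21029531
φ = arcsin(0.21029531) = 12.139659°

12.1397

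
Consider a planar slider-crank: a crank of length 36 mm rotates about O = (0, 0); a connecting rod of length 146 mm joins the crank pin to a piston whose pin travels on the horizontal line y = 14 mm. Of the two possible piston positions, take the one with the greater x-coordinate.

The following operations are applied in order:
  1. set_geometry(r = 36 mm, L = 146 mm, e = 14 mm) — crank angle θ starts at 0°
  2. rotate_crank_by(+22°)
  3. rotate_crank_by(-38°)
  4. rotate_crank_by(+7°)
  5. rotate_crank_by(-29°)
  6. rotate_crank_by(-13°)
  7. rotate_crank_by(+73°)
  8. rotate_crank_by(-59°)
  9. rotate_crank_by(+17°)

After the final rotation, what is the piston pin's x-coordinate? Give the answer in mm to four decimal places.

177.4383

set_geometry: r = 36 mm, L = 146 mm, e = 14 mm; θ ← 0°
rotate_crank_by(+22°): θ ← 0° +22° = 22°
rotate_crank_by(-38°): θ ← 22° -38° = -16°
rotate_crank_by(+7°): θ ← -16° +7° = -9°
rotate_crank_by(-29°): θ ← -9° -29° = -38°
rotate_crank_by(-13°): θ ← -38° -13° = -51°
rotate_crank_by(+73°): θ ← -51° +73° = 22°
rotate_crank_by(-59°): θ ← 22° -59° = -37°
rotate_crank_by(+17°): θ ← -37° +17° = -20°
crank pin P = (r cos θ, r sin θ) = (33.828934, -12.312725)
h = r sin θ − e = -12.312725 − 14 = -26.312725
x = r cos θ + √(L² − h²) = 33.828934 + √(21316.0 − 692.3595) = 33.828934 + 143.609333 = 177.438267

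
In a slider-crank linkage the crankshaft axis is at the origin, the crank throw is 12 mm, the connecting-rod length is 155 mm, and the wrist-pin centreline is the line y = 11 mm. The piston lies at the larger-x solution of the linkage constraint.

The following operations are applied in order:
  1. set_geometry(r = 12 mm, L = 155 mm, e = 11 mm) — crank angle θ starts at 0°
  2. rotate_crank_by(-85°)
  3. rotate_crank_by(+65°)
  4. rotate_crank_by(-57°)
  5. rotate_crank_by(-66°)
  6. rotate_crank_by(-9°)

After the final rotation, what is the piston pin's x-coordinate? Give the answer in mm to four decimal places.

set_geometry: r = 12 mm, L = 155 mm, e = 11 mm; θ ← 0°
rotate_crank_by(-85°): θ ← 0° -85° = -85°
rotate_crank_by(+65°): θ ← -85° +65° = -20°
rotate_crank_by(-57°): θ ← -20° -57° = -77°
rotate_crank_by(-66°): θ ← -77° -66° = -143°
rotate_crank_by(-9°): θ ← -143° -9° = -152°
crank pin P = (r cos θ, r sin θ) = (-10.595371, -5.633659)
h = r sin θ − e = -5.633659 − 11 = -16.633659
x = r cos θ + √(L² − h²) = -10.595371 + √(24025.0 − 276.6786) = -10.595371 + 154.104904 = 143.509533

143.5095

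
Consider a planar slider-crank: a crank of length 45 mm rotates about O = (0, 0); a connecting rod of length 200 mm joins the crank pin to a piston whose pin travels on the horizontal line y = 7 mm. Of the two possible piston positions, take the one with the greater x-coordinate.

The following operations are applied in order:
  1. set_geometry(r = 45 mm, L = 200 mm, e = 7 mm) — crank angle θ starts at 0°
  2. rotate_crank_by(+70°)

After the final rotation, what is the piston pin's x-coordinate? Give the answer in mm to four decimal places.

set_geometry: r = 45 mm, L = 200 mm, e = 7 mm; θ ← 0°
rotate_crank_by(+70°): θ ← 0° +70° = 70°
crank pin P = (r cos θ, r sin θ) = (15.390906, 42.286168)
h = r sin θ − e = 42.286168 − 7 = 35.286168
x = r cos θ + √(L² − h²) = 15.390906 + √(40000.0 − 1245.1136) = 15.390906 + 196.862608 = 212.253514

212.2535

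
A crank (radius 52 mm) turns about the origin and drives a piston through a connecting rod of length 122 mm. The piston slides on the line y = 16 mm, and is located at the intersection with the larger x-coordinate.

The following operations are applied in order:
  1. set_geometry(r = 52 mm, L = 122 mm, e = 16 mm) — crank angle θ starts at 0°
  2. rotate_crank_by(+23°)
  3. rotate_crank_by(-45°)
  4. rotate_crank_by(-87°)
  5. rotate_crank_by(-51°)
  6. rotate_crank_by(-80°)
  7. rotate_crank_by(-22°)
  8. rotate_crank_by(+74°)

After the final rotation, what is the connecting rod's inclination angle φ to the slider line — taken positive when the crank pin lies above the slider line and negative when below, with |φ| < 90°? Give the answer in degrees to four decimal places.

set_geometry: r = 52 mm, L = 122 mm, e = 16 mm; θ ← 0°
rotate_crank_by(+23°): θ ← 0° +23° = 23°
rotate_crank_by(-45°): θ ← 23° -45° = -22°
rotate_crank_by(-87°): θ ← -22° -87° = -109°
rotate_crank_by(-51°): θ ← -109° -51° = -160°
rotate_crank_by(-80°): θ ← -160° -80° = -240°
rotate_crank_by(-22°): θ ← -240° -22° = -262°
rotate_crank_by(+74°): θ ← -262° +74° = -188°
crank pin P = (r cos θ, r sin θ) = (-51.493940, 7.237001)
h = r sin θ − e = 7.237001 − 16 = -8.762999
sin φ = h / L = -8.762999 / 122 = -0.07182786
φ = arcsin(-0.07182786) = -4.118980°

-4.1190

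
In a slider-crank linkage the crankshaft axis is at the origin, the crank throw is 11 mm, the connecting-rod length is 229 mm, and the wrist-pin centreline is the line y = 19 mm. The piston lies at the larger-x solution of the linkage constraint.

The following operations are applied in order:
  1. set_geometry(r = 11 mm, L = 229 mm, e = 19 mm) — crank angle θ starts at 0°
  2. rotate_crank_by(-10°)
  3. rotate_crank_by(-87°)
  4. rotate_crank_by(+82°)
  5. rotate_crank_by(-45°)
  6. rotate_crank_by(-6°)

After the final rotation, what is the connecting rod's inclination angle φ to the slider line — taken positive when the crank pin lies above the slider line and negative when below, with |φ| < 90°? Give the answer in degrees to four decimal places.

-7.2877

set_geometry: r = 11 mm, L = 229 mm, e = 19 mm; θ ← 0°
rotate_crank_by(-10°): θ ← 0° -10° = -10°
rotate_crank_by(-87°): θ ← -10° -87° = -97°
rotate_crank_by(+82°): θ ← -97° +82° = -15°
rotate_crank_by(-45°): θ ← -15° -45° = -60°
rotate_crank_by(-6°): θ ← -60° -6° = -66°
crank pin P = (r cos θ, r sin θ) = (4.474103, -10.049000)
h = r sin θ − e = -10.049000 − 19 = -29.049000
sin φ = h / L = -29.049000 / 229 = -0.12685153
φ = arcsin(-0.12685153) = -7.287692°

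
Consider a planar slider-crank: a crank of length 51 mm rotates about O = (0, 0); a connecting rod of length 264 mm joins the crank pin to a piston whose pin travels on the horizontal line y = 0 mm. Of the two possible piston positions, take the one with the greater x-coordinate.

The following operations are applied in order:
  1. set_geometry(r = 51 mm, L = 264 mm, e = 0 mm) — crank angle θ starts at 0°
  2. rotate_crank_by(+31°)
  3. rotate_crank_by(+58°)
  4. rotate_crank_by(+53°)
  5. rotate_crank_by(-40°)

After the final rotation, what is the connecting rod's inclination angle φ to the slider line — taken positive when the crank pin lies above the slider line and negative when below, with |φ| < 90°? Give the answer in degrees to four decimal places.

10.8921

set_geometry: r = 51 mm, L = 264 mm, e = 0 mm; θ ← 0°
rotate_crank_by(+31°): θ ← 0° +31° = 31°
rotate_crank_by(+58°): θ ← 31° +58° = 89°
rotate_crank_by(+53°): θ ← 89° +53° = 142°
rotate_crank_by(-40°): θ ← 142° -40° = 102°
crank pin P = (r cos θ, r sin θ) = (-10.603496, 49.885528)
h = r sin θ − e = 49.885528 − 0 = 49.885528
sin φ = h / L = 49.885528 / 264 = 0.18896033
φ = arcsin(0.18896033) = 10.892117°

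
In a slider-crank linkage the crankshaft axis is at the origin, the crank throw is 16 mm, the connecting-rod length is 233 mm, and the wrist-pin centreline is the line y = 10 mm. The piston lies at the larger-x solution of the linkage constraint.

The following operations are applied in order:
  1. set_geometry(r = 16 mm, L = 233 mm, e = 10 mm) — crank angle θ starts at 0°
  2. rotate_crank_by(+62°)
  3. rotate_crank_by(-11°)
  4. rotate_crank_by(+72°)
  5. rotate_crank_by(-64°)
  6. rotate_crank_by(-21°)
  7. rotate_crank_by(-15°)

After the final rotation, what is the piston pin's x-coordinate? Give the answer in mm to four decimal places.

set_geometry: r = 16 mm, L = 233 mm, e = 10 mm; θ ← 0°
rotate_crank_by(+62°): θ ← 0° +62° = 62°
rotate_crank_by(-11°): θ ← 62° -11° = 51°
rotate_crank_by(+72°): θ ← 51° +72° = 123°
rotate_crank_by(-64°): θ ← 123° -64° = 59°
rotate_crank_by(-21°): θ ← 59° -21° = 38°
rotate_crank_by(-15°): θ ← 38° -15° = 23°
crank pin P = (r cos θ, r sin θ) = (14.728078, 6.251698)
h = r sin θ − e = 6.251698 − 10 = -3.748302
x = r cos θ + √(L² − h²) = 14.728078 + √(54289.0 − 14.0498) = 14.728078 + 232.969848 = 247.697926

247.6979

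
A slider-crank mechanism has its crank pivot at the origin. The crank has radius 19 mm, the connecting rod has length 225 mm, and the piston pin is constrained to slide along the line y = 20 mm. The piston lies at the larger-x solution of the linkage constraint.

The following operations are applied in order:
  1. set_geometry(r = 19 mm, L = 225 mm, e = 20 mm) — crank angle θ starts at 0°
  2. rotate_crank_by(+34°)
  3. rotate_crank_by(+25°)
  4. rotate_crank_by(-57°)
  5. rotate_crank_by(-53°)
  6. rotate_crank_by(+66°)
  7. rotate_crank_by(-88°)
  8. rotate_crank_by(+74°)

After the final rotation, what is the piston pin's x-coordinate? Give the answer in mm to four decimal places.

243.1358

set_geometry: r = 19 mm, L = 225 mm, e = 20 mm; θ ← 0°
rotate_crank_by(+34°): θ ← 0° +34° = 34°
rotate_crank_by(+25°): θ ← 34° +25° = 59°
rotate_crank_by(-57°): θ ← 59° -57° = 2°
rotate_crank_by(-53°): θ ← 2° -53° = -51°
rotate_crank_by(+66°): θ ← -51° +66° = 15°
rotate_crank_by(-88°): θ ← 15° -88° = -73°
rotate_crank_by(+74°): θ ← -73° +74° = 1°
crank pin P = (r cos θ, r sin θ) = (18.997106, 0.331596)
h = r sin θ − e = 0.331596 − 20 = -19.668404
x = r cos θ + √(L² − h²) = 18.997106 + √(50625.0 − 386.8461) = 18.997106 + 224.138693 = 243.135800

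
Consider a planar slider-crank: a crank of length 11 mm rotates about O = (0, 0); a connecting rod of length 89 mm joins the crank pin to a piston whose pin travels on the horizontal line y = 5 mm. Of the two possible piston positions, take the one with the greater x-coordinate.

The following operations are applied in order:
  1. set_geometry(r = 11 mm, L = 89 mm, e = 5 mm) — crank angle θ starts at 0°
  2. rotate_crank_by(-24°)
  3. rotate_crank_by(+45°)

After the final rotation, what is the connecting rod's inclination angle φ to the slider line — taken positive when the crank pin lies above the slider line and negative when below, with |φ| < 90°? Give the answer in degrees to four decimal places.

-0.6811

set_geometry: r = 11 mm, L = 89 mm, e = 5 mm; θ ← 0°
rotate_crank_by(-24°): θ ← 0° -24° = -24°
rotate_crank_by(+45°): θ ← -24° +45° = 21°
crank pin P = (r cos θ, r sin θ) = (10.269385, 3.942047)
h = r sin θ − e = 3.942047 − 5 = -1.057953
sin φ = h / L = -1.057953 / 89 = -0.01188711
φ = arcsin(-0.01188711) = -0.681097°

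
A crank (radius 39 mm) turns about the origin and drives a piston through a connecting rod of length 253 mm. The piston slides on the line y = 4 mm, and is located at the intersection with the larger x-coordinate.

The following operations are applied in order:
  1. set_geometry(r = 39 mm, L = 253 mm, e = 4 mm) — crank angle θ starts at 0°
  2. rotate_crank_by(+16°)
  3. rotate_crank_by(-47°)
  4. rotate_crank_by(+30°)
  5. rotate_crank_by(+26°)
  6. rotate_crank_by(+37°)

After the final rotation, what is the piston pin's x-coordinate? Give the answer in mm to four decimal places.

set_geometry: r = 39 mm, L = 253 mm, e = 4 mm; θ ← 0°
rotate_crank_by(+16°): θ ← 0° +16° = 16°
rotate_crank_by(-47°): θ ← 16° -47° = -31°
rotate_crank_by(+30°): θ ← -31° +30° = -1°
rotate_crank_by(+26°): θ ← -1° +26° = 25°
rotate_crank_by(+37°): θ ← 25° +37° = 62°
crank pin P = (r cos θ, r sin θ) = (18.309391, 34.434956)
h = r sin θ − e = 34.434956 − 4 = 30.434956
x = r cos θ + √(L² − h²) = 18.309391 + √(64009.0 − 926.2866) = 18.309391 + 251.162723 = 269.472114

269.4721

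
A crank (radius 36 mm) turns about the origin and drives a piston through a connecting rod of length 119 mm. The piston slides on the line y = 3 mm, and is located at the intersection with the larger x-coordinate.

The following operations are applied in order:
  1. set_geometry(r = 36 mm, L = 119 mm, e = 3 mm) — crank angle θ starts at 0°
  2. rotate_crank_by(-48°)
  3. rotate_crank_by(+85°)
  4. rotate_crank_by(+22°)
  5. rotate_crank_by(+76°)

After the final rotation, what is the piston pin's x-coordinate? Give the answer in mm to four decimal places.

91.4062

set_geometry: r = 36 mm, L = 119 mm, e = 3 mm; θ ← 0°
rotate_crank_by(-48°): θ ← 0° -48° = -48°
rotate_crank_by(+85°): θ ← -48° +85° = 37°
rotate_crank_by(+22°): θ ← 37° +22° = 59°
rotate_crank_by(+76°): θ ← 59° +76° = 135°
crank pin P = (r cos θ, r sin θ) = (-25.455844, 25.455844)
h = r sin θ − e = 25.455844 − 3 = 22.455844
x = r cos θ + √(L² − h²) = -25.455844 + √(14161.0 − 504.2649) = -25.455844 + 116.862034 = 91.406190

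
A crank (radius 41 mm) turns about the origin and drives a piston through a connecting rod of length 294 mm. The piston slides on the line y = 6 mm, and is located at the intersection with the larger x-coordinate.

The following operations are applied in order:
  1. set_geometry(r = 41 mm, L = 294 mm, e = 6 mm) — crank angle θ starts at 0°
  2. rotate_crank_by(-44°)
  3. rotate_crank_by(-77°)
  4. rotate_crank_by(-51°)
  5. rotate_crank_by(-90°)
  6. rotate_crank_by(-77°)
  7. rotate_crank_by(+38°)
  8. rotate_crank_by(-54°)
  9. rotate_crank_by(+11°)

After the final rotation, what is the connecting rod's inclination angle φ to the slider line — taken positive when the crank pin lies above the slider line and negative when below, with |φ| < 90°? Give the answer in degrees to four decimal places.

1.0332

set_geometry: r = 41 mm, L = 294 mm, e = 6 mm; θ ← 0°
rotate_crank_by(-44°): θ ← 0° -44° = -44°
rotate_crank_by(-77°): θ ← -44° -77° = -121°
rotate_crank_by(-51°): θ ← -121° -51° = -172°
rotate_crank_by(-90°): θ ← -172° -90° = -262°
rotate_crank_by(-77°): θ ← -262° -77° = -339°
rotate_crank_by(+38°): θ ← -339° +38° = -301°
rotate_crank_by(-54°): θ ← -301° -54° = -355°
rotate_crank_by(+11°): θ ← -355° +11° = -344°
crank pin P = (r cos θ, r sin θ) = (39.411730, 11.301132)
h = r sin θ − e = 11.301132 − 6 = 5.301132
sin φ = h / L = 5.301132 / 294 = 0.01803106
φ = arcsin(0.01803106) = 1.033160°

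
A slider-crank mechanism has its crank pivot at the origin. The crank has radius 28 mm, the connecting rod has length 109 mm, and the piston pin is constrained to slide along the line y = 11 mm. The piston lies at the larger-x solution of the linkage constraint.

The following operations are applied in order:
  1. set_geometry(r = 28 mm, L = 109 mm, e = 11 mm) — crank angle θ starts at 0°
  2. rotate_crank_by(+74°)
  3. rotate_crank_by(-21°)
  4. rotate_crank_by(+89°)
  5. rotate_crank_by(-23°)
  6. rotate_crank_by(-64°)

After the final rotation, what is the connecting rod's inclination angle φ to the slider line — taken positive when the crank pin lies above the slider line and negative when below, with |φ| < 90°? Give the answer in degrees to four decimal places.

set_geometry: r = 28 mm, L = 109 mm, e = 11 mm; θ ← 0°
rotate_crank_by(+74°): θ ← 0° +74° = 74°
rotate_crank_by(-21°): θ ← 74° -21° = 53°
rotate_crank_by(+89°): θ ← 53° +89° = 142°
rotate_crank_by(-23°): θ ← 142° -23° = 119°
rotate_crank_by(-64°): θ ← 119° -64° = 55°
crank pin P = (r cos θ, r sin θ) = (16.060140, 22.936257)
h = r sin θ − e = 22.936257 − 11 = 11.936257
sin φ = h / L = 11.936257 / 109 = 0.10950695
φ = arcsin(0.10950695) = 6.286894°

6.2869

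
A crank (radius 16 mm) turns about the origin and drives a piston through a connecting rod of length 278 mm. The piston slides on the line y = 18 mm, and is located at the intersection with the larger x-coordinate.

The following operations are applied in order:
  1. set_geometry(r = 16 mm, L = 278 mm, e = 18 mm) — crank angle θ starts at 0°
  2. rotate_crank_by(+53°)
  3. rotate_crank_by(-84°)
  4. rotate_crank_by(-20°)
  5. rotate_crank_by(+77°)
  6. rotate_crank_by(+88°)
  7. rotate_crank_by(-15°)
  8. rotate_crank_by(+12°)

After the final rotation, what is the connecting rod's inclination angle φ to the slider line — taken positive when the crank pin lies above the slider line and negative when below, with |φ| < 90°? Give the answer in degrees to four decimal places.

-0.6312

set_geometry: r = 16 mm, L = 278 mm, e = 18 mm; θ ← 0°
rotate_crank_by(+53°): θ ← 0° +53° = 53°
rotate_crank_by(-84°): θ ← 53° -84° = -31°
rotate_crank_by(-20°): θ ← -31° -20° = -51°
rotate_crank_by(+77°): θ ← -51° +77° = 26°
rotate_crank_by(+88°): θ ← 26° +88° = 114°
rotate_crank_by(-15°): θ ← 114° -15° = 99°
rotate_crank_by(+12°): θ ← 99° +12° = 111°
crank pin P = (r cos θ, r sin θ) = (-5.733887, 14.937287)
h = r sin θ − e = 14.937287 − 18 = -3.062713
sin φ = h / L = -3.062713 / 278 = -0.01101695
φ = arcsin(-0.01101695) = -0.631238°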